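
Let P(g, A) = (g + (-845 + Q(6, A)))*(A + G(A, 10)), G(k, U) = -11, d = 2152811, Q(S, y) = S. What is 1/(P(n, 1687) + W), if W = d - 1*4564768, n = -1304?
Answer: -1/6003625 ≈ -1.6657e-7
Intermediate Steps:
W = -2411957 (W = 2152811 - 1*4564768 = 2152811 - 4564768 = -2411957)
P(g, A) = (-839 + g)*(-11 + A) (P(g, A) = (g + (-845 + 6))*(A - 11) = (g - 839)*(-11 + A) = (-839 + g)*(-11 + A))
1/(P(n, 1687) + W) = 1/((9229 - 839*1687 - 11*(-1304) + 1687*(-1304)) - 2411957) = 1/((9229 - 1415393 + 14344 - 2199848) - 2411957) = 1/(-3591668 - 2411957) = 1/(-6003625) = -1/6003625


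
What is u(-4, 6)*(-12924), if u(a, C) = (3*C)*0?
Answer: 0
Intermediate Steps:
u(a, C) = 0
u(-4, 6)*(-12924) = 0*(-12924) = 0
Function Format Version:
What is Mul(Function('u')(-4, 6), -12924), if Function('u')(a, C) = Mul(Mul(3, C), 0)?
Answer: 0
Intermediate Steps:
Function('u')(a, C) = 0
Mul(Function('u')(-4, 6), -12924) = Mul(0, -12924) = 0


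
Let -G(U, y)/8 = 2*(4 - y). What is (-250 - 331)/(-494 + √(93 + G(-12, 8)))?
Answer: 287014/243879 + 581*√157/243879 ≈ 1.2067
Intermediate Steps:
G(U, y) = -64 + 16*y (G(U, y) = -16*(4 - y) = -8*(8 - 2*y) = -64 + 16*y)
(-250 - 331)/(-494 + √(93 + G(-12, 8))) = (-250 - 331)/(-494 + √(93 + (-64 + 16*8))) = -581/(-494 + √(93 + (-64 + 128))) = -581/(-494 + √(93 + 64)) = -581/(-494 + √157)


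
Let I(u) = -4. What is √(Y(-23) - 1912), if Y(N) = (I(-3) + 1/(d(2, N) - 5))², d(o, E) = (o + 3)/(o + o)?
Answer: 14*I*√2174/15 ≈ 43.518*I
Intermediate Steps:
d(o, E) = (3 + o)/(2*o) (d(o, E) = (3 + o)/((2*o)) = (3 + o)*(1/(2*o)) = (3 + o)/(2*o))
Y(N) = 4096/225 (Y(N) = (-4 + 1/((½)*(3 + 2)/2 - 5))² = (-4 + 1/((½)*(½)*5 - 5))² = (-4 + 1/(5/4 - 5))² = (-4 + 1/(-15/4))² = (-4 - 4/15)² = (-64/15)² = 4096/225)
√(Y(-23) - 1912) = √(4096/225 - 1912) = √(-426104/225) = 14*I*√2174/15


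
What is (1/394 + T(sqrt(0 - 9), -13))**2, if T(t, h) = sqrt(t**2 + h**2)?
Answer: 24837761/155236 + 4*sqrt(10)/197 ≈ 160.06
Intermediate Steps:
T(t, h) = sqrt(h**2 + t**2)
(1/394 + T(sqrt(0 - 9), -13))**2 = (1/394 + sqrt((-13)**2 + (sqrt(0 - 9))**2))**2 = (1/394 + sqrt(169 + (sqrt(-9))**2))**2 = (1/394 + sqrt(169 + (3*I)**2))**2 = (1/394 + sqrt(169 - 9))**2 = (1/394 + sqrt(160))**2 = (1/394 + 4*sqrt(10))**2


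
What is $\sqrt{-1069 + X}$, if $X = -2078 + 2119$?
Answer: $2 i \sqrt{257} \approx 32.062 i$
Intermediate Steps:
$X = 41$
$\sqrt{-1069 + X} = \sqrt{-1069 + 41} = \sqrt{-1028} = 2 i \sqrt{257}$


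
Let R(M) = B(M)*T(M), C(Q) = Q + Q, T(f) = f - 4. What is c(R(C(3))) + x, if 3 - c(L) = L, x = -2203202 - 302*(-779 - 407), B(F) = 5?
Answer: -1845037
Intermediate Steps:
T(f) = -4 + f
C(Q) = 2*Q
R(M) = -20 + 5*M (R(M) = 5*(-4 + M) = -20 + 5*M)
x = -1845030 (x = -2203202 - 302*(-1186) = -2203202 - 1*(-358172) = -2203202 + 358172 = -1845030)
c(L) = 3 - L
c(R(C(3))) + x = (3 - (-20 + 5*(2*3))) - 1845030 = (3 - (-20 + 5*6)) - 1845030 = (3 - (-20 + 30)) - 1845030 = (3 - 1*10) - 1845030 = (3 - 10) - 1845030 = -7 - 1845030 = -1845037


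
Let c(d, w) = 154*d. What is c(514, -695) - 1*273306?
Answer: -194150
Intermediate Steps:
c(514, -695) - 1*273306 = 154*514 - 1*273306 = 79156 - 273306 = -194150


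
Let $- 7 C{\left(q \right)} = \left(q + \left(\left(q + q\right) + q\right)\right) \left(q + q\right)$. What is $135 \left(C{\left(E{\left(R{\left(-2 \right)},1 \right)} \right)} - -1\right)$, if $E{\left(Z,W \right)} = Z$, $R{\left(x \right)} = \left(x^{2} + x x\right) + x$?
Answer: $- \frac{37935}{7} \approx -5419.3$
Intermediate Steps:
$R{\left(x \right)} = x + 2 x^{2}$ ($R{\left(x \right)} = \left(x^{2} + x^{2}\right) + x = 2 x^{2} + x = x + 2 x^{2}$)
$C{\left(q \right)} = - \frac{8 q^{2}}{7}$ ($C{\left(q \right)} = - \frac{\left(q + \left(\left(q + q\right) + q\right)\right) \left(q + q\right)}{7} = - \frac{\left(q + \left(2 q + q\right)\right) 2 q}{7} = - \frac{\left(q + 3 q\right) 2 q}{7} = - \frac{4 q 2 q}{7} = - \frac{8 q^{2}}{7}$)
$135 \left(C{\left(E{\left(R{\left(-2 \right)},1 \right)} \right)} - -1\right) = 135 \left(- \frac{8 \left(- 2 \left(1 + 2 \left(-2\right)\right)\right)^{2}}{7} - -1\right) = 135 \left(- \frac{8 \left(- 2 \left(1 - 4\right)\right)^{2}}{7} + \left(-69 + 70\right)\right) = 135 \left(- \frac{8 \left(\left(-2\right) \left(-3\right)\right)^{2}}{7} + 1\right) = 135 \left(- \frac{8 \cdot 6^{2}}{7} + 1\right) = 135 \left(\left(- \frac{8}{7}\right) 36 + 1\right) = 135 \left(- \frac{288}{7} + 1\right) = 135 \left(- \frac{281}{7}\right) = - \frac{37935}{7}$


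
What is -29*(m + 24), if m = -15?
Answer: -261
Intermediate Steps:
-29*(m + 24) = -29*(-15 + 24) = -29*9 = -1*261 = -261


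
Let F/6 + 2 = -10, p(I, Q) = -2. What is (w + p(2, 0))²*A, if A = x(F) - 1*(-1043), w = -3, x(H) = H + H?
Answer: 22475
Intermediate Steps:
F = -72 (F = -12 + 6*(-10) = -12 - 60 = -72)
x(H) = 2*H
A = 899 (A = 2*(-72) - 1*(-1043) = -144 + 1043 = 899)
(w + p(2, 0))²*A = (-3 - 2)²*899 = (-5)²*899 = 25*899 = 22475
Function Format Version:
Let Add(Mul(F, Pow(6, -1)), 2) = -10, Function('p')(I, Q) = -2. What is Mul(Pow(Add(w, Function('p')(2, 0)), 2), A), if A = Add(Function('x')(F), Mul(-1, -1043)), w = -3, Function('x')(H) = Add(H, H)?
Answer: 22475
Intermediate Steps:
F = -72 (F = Add(-12, Mul(6, -10)) = Add(-12, -60) = -72)
Function('x')(H) = Mul(2, H)
A = 899 (A = Add(Mul(2, -72), Mul(-1, -1043)) = Add(-144, 1043) = 899)
Mul(Pow(Add(w, Function('p')(2, 0)), 2), A) = Mul(Pow(Add(-3, -2), 2), 899) = Mul(Pow(-5, 2), 899) = Mul(25, 899) = 22475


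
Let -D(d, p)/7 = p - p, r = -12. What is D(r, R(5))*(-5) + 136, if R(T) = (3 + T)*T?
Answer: 136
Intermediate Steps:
R(T) = T*(3 + T)
D(d, p) = 0 (D(d, p) = -7*(p - p) = -7*0 = 0)
D(r, R(5))*(-5) + 136 = 0*(-5) + 136 = 0 + 136 = 136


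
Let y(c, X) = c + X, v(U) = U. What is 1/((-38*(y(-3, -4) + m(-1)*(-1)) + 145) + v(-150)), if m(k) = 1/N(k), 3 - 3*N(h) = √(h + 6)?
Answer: 77/25778 - 19*√5/77334 ≈ 0.0024377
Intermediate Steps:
N(h) = 1 - √(6 + h)/3 (N(h) = 1 - √(h + 6)/3 = 1 - √(6 + h)/3)
m(k) = 1/(1 - √(6 + k)/3)
y(c, X) = X + c
1/((-38*(y(-3, -4) + m(-1)*(-1)) + 145) + v(-150)) = 1/((-38*((-4 - 3) - 3/(-3 + √(6 - 1))*(-1)) + 145) - 150) = 1/((-38*(-7 - 3/(-3 + √5)*(-1)) + 145) - 150) = 1/((-38*(-7 + 3/(-3 + √5)) + 145) - 150) = 1/(((266 - 114/(-3 + √5)) + 145) - 150) = 1/((411 - 114/(-3 + √5)) - 150) = 1/(261 - 114/(-3 + √5))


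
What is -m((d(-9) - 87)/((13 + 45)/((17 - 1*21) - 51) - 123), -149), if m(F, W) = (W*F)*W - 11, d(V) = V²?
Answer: -7251277/6823 ≈ -1062.8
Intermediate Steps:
m(F, W) = -11 + F*W² (m(F, W) = (F*W)*W - 11 = F*W² - 11 = -11 + F*W²)
-m((d(-9) - 87)/((13 + 45)/((17 - 1*21) - 51) - 123), -149) = -(-11 + (((-9)² - 87)/((13 + 45)/((17 - 1*21) - 51) - 123))*(-149)²) = -(-11 + ((81 - 87)/(58/((17 - 21) - 51) - 123))*22201) = -(-11 - 6/(58/(-4 - 51) - 123)*22201) = -(-11 - 6/(58/(-55) - 123)*22201) = -(-11 - 6/(58*(-1/55) - 123)*22201) = -(-11 - 6/(-58/55 - 123)*22201) = -(-11 - 6/(-6823/55)*22201) = -(-11 - 6*(-55/6823)*22201) = -(-11 + (330/6823)*22201) = -(-11 + 7326330/6823) = -1*7251277/6823 = -7251277/6823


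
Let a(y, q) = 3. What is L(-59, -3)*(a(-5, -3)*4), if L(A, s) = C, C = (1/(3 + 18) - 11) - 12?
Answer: -1928/7 ≈ -275.43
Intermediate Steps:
C = -482/21 (C = (1/21 - 11) - 12 = -230/21 - 12 = -482/21 ≈ -22.952)
L(A, s) = -482/21
L(-59, -3)*(a(-5, -3)*4) = -482*4/7 = -482/21*12 = -1928/7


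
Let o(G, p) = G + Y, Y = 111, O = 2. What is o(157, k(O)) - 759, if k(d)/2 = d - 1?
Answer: -491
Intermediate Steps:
k(d) = -2 + 2*d (k(d) = 2*(d - 1) = 2*(-1 + d) = -2 + 2*d)
o(G, p) = 111 + G (o(G, p) = G + 111 = 111 + G)
o(157, k(O)) - 759 = (111 + 157) - 759 = 268 - 759 = -491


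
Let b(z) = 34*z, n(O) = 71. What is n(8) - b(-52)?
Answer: 1839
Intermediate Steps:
n(8) - b(-52) = 71 - 34*(-52) = 71 - 1*(-1768) = 71 + 1768 = 1839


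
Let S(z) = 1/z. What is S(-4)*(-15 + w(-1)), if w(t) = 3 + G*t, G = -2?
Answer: 5/2 ≈ 2.5000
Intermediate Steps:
w(t) = 3 - 2*t
S(-4)*(-15 + w(-1)) = (-15 + (3 - 2*(-1)))/(-4) = -(-15 + (3 + 2))/4 = -(-15 + 5)/4 = -¼*(-10) = 5/2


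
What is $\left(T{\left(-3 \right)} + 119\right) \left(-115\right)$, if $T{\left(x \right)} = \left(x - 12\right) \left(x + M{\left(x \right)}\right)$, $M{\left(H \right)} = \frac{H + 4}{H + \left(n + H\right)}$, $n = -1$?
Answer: $- \frac{133745}{7} \approx -19106.0$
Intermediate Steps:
$M{\left(H \right)} = \frac{4 + H}{-1 + 2 H}$ ($M{\left(H \right)} = \frac{H + 4}{H + \left(-1 + H\right)} = \frac{4 + H}{-1 + 2 H}$)
$T{\left(x \right)} = \left(-12 + x\right) \left(x + \frac{4 + x}{-1 + 2 x}\right)$ ($T{\left(x \right)} = \left(x - 12\right) \left(x + \frac{4 + x}{-1 + 2 x}\right) = \left(-12 + x\right) \left(x + \frac{4 + x}{-1 + 2 x}\right)$)
$\left(T{\left(-3 \right)} + 119\right) \left(-115\right) = \left(\frac{2 \left(-24 + \left(-3\right)^{3} - 12 \left(-3\right)^{2} + 2 \left(-3\right)\right)}{-1 + 2 \left(-3\right)} + 119\right) \left(-115\right) = \left(\frac{2 \left(-24 - 27 - 108 - 6\right)}{-1 - 6} + 119\right) \left(-115\right) = \left(\frac{2 \left(-24 - 27 - 108 - 6\right)}{-7} + 119\right) \left(-115\right) = \left(2 \left(- \frac{1}{7}\right) \left(-165\right) + 119\right) \left(-115\right) = \left(\frac{330}{7} + 119\right) \left(-115\right) = \frac{1163}{7} \left(-115\right) = - \frac{133745}{7}$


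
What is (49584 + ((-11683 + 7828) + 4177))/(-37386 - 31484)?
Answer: -24953/34435 ≈ -0.72464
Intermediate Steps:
(49584 + ((-11683 + 7828) + 4177))/(-37386 - 31484) = (49584 + (-3855 + 4177))/(-68870) = (49584 + 322)*(-1/68870) = 49906*(-1/68870) = -24953/34435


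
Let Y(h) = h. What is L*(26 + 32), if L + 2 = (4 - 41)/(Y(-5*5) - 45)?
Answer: -2987/35 ≈ -85.343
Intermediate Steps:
L = -103/70 (L = -2 + (4 - 41)/(-5*5 - 45) = -2 - 37/(-25 - 45) = -2 - 37/(-70) = -2 - 37*(-1/70) = -2 + 37/70 = -103/70 ≈ -1.4714)
L*(26 + 32) = -103*(26 + 32)/70 = -103/70*58 = -2987/35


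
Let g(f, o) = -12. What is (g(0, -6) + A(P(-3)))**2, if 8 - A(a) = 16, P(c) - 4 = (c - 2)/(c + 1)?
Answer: 400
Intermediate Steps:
P(c) = 4 + (-2 + c)/(1 + c) (P(c) = 4 + (c - 2)/(c + 1) = 4 + (-2 + c)/(1 + c))
A(a) = -8 (A(a) = 8 - 1*16 = 8 - 16 = -8)
(g(0, -6) + A(P(-3)))**2 = (-12 - 8)**2 = (-20)**2 = 400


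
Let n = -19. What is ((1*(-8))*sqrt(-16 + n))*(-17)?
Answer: 136*I*sqrt(35) ≈ 804.59*I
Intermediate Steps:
((1*(-8))*sqrt(-16 + n))*(-17) = ((1*(-8))*sqrt(-16 - 19))*(-17) = -8*I*sqrt(35)*(-17) = 136*I*sqrt(35)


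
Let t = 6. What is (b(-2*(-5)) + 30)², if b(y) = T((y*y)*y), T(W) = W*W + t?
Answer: 1000072001296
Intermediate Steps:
T(W) = 6 + W² (T(W) = W*W + 6 = W² + 6 = 6 + W²)
b(y) = 6 + y⁶ (b(y) = 6 + ((y*y)*y)² = 6 + (y²*y)² = 6 + (y³)² = 6 + y⁶)
(b(-2*(-5)) + 30)² = ((6 + (-2*(-5))⁶) + 30)² = ((6 + 10⁶) + 30)² = ((6 + 1000000) + 30)² = (1000006 + 30)² = 1000036² = 1000072001296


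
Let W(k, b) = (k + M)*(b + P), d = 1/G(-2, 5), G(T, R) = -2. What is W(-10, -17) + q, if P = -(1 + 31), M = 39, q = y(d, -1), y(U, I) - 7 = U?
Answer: -2829/2 ≈ -1414.5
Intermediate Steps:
d = -1/2 (d = 1/(-2) = -1/2 ≈ -0.50000)
y(U, I) = 7 + U
q = 13/2 (q = 7 - 1/2 = 13/2 ≈ 6.5000)
P = -32 (P = -1*32 = -32)
W(k, b) = (-32 + b)*(39 + k) (W(k, b) = (k + 39)*(b - 32) = (39 + k)*(-32 + b) = (-32 + b)*(39 + k))
W(-10, -17) + q = (-1248 - 32*(-10) + 39*(-17) - 17*(-10)) + 13/2 = (-1248 + 320 - 663 + 170) + 13/2 = -1421 + 13/2 = -2829/2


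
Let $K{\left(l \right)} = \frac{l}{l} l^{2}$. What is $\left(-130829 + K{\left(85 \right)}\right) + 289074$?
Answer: $165470$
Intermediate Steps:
$K{\left(l \right)} = l^{2}$ ($K{\left(l \right)} = 1 l^{2} = l^{2}$)
$\left(-130829 + K{\left(85 \right)}\right) + 289074 = \left(-130829 + 85^{2}\right) + 289074 = \left(-130829 + 7225\right) + 289074 = -123604 + 289074 = 165470$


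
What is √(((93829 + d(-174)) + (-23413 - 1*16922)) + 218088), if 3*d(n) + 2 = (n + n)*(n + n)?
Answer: 2*√701886/3 ≈ 558.52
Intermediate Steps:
d(n) = -⅔ + 4*n²/3 (d(n) = -⅔ + ((n + n)*(n + n))/3 = -⅔ + ((2*n)*(2*n))/3 = -⅔ + (4*n²)/3 = -⅔ + 4*n²/3)
√(((93829 + d(-174)) + (-23413 - 1*16922)) + 218088) = √(((93829 + (-⅔ + (4/3)*(-174)²)) + (-23413 - 1*16922)) + 218088) = √(((93829 + (-⅔ + (4/3)*30276)) + (-23413 - 16922)) + 218088) = √(((93829 + (-⅔ + 40368)) - 40335) + 218088) = √(((93829 + 121102/3) - 40335) + 218088) = √((402589/3 - 40335) + 218088) = √(281584/3 + 218088) = √(935848/3) = 2*√701886/3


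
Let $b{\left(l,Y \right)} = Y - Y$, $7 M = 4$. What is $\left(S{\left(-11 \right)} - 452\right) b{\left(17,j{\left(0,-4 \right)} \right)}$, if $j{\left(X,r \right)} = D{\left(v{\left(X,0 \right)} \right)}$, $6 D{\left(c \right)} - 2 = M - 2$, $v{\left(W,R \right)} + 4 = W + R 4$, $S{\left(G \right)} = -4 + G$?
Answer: $0$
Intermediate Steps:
$M = \frac{4}{7}$ ($M = \frac{1}{7} \cdot 4 = \frac{4}{7} \approx 0.57143$)
$v{\left(W,R \right)} = -4 + W + 4 R$ ($v{\left(W,R \right)} = -4 + \left(W + R 4\right) = -4 + \left(W + 4 R\right) = -4 + W + 4 R$)
$D{\left(c \right)} = \frac{2}{21}$ ($D{\left(c \right)} = \frac{1}{3} + \frac{\frac{4}{7} - 2}{6} = \frac{1}{3} + \frac{1}{6} \left(- \frac{10}{7}\right) = \frac{1}{3} - \frac{5}{21} = \frac{2}{21}$)
$j{\left(X,r \right)} = \frac{2}{21}$
$b{\left(l,Y \right)} = 0$
$\left(S{\left(-11 \right)} - 452\right) b{\left(17,j{\left(0,-4 \right)} \right)} = \left(\left(-4 - 11\right) - 452\right) 0 = \left(-15 - 452\right) 0 = \left(-467\right) 0 = 0$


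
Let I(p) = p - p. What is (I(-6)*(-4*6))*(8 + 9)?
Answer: 0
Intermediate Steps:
I(p) = 0
(I(-6)*(-4*6))*(8 + 9) = (0*(-4*6))*(8 + 9) = (0*(-24))*17 = 0*17 = 0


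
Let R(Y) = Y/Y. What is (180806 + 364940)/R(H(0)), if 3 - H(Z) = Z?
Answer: 545746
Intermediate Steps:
H(Z) = 3 - Z
R(Y) = 1
(180806 + 364940)/R(H(0)) = (180806 + 364940)/1 = 545746*1 = 545746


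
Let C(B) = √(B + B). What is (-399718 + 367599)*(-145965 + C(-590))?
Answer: 4688249835 - 64238*I*√295 ≈ 4.6882e+9 - 1.1033e+6*I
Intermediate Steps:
C(B) = √2*√B (C(B) = √(2*B) = √2*√B)
(-399718 + 367599)*(-145965 + C(-590)) = (-399718 + 367599)*(-145965 + √2*√(-590)) = -32119*(-145965 + √2*(I*√590)) = -32119*(-145965 + 2*I*√295) = 4688249835 - 64238*I*√295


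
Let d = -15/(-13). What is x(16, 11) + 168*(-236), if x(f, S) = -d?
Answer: -515439/13 ≈ -39649.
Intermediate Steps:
d = 15/13 (d = -15*(-1/13) = 15/13 ≈ 1.1538)
x(f, S) = -15/13 (x(f, S) = -1*15/13 = -15/13)
x(16, 11) + 168*(-236) = -15/13 + 168*(-236) = -15/13 - 39648 = -515439/13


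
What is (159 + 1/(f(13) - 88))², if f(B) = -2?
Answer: 204747481/8100 ≈ 25277.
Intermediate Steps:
(159 + 1/(f(13) - 88))² = (159 + 1/(-2 - 88))² = (159 + 1/(-90))² = (159 - 1/90)² = (14309/90)² = 204747481/8100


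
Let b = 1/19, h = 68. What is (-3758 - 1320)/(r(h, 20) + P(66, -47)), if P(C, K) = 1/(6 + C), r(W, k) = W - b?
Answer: -6946704/92971 ≈ -74.719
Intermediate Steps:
b = 1/19 ≈ 0.052632
r(W, k) = -1/19 + W (r(W, k) = W - 1*1/19 = W - 1/19 = -1/19 + W)
(-3758 - 1320)/(r(h, 20) + P(66, -47)) = (-3758 - 1320)/((-1/19 + 68) + 1/(6 + 66)) = -5078/(1291/19 + 1/72) = -5078/92971/1368 = -5078*1368/92971 = -6946704/92971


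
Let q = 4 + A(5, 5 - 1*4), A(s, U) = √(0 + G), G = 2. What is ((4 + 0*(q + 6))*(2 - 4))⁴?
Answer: 4096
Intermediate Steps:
A(s, U) = √2 (A(s, U) = √(0 + 2) = √2)
q = 4 + √2 ≈ 5.4142
((4 + 0*(q + 6))*(2 - 4))⁴ = ((4 + 0*((4 + √2) + 6))*(2 - 4))⁴ = ((4 + 0*(10 + √2))*(-2))⁴ = ((4 + 0)*(-2))⁴ = (4*(-2))⁴ = (-8)⁴ = 4096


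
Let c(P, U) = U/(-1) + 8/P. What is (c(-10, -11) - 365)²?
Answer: 3147076/25 ≈ 1.2588e+5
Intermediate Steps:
c(P, U) = -U + 8/P (c(P, U) = U*(-1) + 8/P = -U + 8/P)
(c(-10, -11) - 365)² = ((-1*(-11) + 8/(-10)) - 365)² = ((11 + 8*(-⅒)) - 365)² = ((11 - ⅘) - 365)² = (51/5 - 365)² = (-1774/5)² = 3147076/25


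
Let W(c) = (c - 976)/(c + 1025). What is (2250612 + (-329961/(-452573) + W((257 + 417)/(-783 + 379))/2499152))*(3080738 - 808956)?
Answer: 597704507616966920644767588665/116901236831889224 ≈ 5.1129e+12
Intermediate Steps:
W(c) = (-976 + c)/(1025 + c)
(2250612 + (-329961/(-452573) + W((257 + 417)/(-783 + 379))/2499152))*(3080738 - 808956) = (2250612 + (-329961/(-452573) + ((-976 + (257 + 417)/(-783 + 379))/(1025 + (257 + 417)/(-783 + 379)))/2499152))*(3080738 - 808956) = (2250612 + (-329961*(-1/452573) + ((-976 + 674/(-404))/(1025 + 674/(-404)))*(1/2499152)))*2271782 = (2250612 + (329961/452573 + ((-976 + 674*(-1/404))/(1025 + 674*(-1/404)))*(1/2499152)))*2271782 = (2250612 + (329961/452573 + ((-976 - 337/202)/(1025 - 337/202))*(1/2499152)))*2271782 = (2250612 + (329961/452573 + (-197489/202/(206713/202))*(1/2499152)))*2271782 = (2250612 + (329961/452573 + ((202/206713)*(-197489/202))*(1/2499152)))*2271782 = (2250612 + (329961/452573 - 197489/206713*1/2499152))*2271782 = (2250612 + (329961/452573 - 197489/516607207376))*2271782 = (2250612 + 170460141374803139/233802473663778448)*2271782 = (526198823317525115213315/233802473663778448)*2271782 = 597704507616966920644767588665/116901236831889224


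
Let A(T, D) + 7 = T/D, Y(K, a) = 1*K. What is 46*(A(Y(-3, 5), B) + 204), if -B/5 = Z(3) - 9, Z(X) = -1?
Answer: 226481/25 ≈ 9059.2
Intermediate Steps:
Y(K, a) = K
B = 50 (B = -5*(-1 - 9) = -5*(-10) = 50)
A(T, D) = -7 + T/D
46*(A(Y(-3, 5), B) + 204) = 46*((-7 - 3/50) + 204) = 46*(-353/50 + 204) = 46*(9847/50) = 226481/25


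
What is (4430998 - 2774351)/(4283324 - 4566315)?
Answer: -1656647/282991 ≈ -5.8541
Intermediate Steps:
(4430998 - 2774351)/(4283324 - 4566315) = 1656647/(-282991) = 1656647*(-1/282991) = -1656647/282991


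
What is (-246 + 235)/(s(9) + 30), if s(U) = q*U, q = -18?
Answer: 1/12 ≈ 0.083333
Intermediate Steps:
s(U) = -18*U
(-246 + 235)/(s(9) + 30) = (-246 + 235)/(-18*9 + 30) = -11/(-162 + 30) = -11/(-132) = -11*(-1/132) = 1/12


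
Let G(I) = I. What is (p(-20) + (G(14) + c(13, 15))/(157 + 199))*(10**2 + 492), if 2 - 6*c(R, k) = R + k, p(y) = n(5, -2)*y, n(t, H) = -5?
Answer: 15810692/267 ≈ 59216.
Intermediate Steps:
p(y) = -5*y
c(R, k) = 1/3 - R/6 - k/6 (c(R, k) = 1/3 - (R + k)/6 = 1/3 + (-R/6 - k/6) = 1/3 - R/6 - k/6)
(p(-20) + (G(14) + c(13, 15))/(157 + 199))*(10**2 + 492) = (-5*(-20) + (14 + (1/3 - 1/6*13 - 1/6*15))/(157 + 199))*(10**2 + 492) = (100 + (14 + (1/3 - 13/6 - 5/2))/356)*(100 + 492) = (100 + (14 - 13/3)*(1/356))*592 = (100 + (29/3)*(1/356))*592 = (100 + 29/1068)*592 = (106829/1068)*592 = 15810692/267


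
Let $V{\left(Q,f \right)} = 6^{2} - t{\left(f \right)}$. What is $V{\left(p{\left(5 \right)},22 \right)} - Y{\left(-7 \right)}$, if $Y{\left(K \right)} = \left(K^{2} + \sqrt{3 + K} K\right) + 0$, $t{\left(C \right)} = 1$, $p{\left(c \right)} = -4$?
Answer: $-14 + 14 i \approx -14.0 + 14.0 i$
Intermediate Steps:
$Y{\left(K \right)} = K^{2} + K \sqrt{3 + K}$ ($Y{\left(K \right)} = \left(K^{2} + K \sqrt{3 + K}\right) + 0 = K^{2} + K \sqrt{3 + K}$)
$V{\left(Q,f \right)} = 35$ ($V{\left(Q,f \right)} = 6^{2} - 1 = 36 - 1 = 35$)
$V{\left(p{\left(5 \right)},22 \right)} - Y{\left(-7 \right)} = 35 - - 7 \left(-7 + \sqrt{3 - 7}\right) = 35 - - 7 \left(-7 + \sqrt{-4}\right) = 35 - - 7 \left(-7 + 2 i\right) = 35 - \left(49 - 14 i\right) = -14 + 14 i$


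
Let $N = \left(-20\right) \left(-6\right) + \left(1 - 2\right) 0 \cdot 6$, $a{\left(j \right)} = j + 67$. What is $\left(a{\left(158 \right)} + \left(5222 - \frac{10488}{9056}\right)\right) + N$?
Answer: $\frac{6300533}{1132} \approx 5565.8$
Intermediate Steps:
$a{\left(j \right)} = 67 + j$
$N = 120$ ($N = 120 + \left(1 - 2\right) 0 \cdot 6 = 120 + \left(-1\right) 0 \cdot 6 = 120 + 0 \cdot 6 = 120 + 0 = 120$)
$\left(a{\left(158 \right)} + \left(5222 - \frac{10488}{9056}\right)\right) + N = \left(\left(67 + 158\right) + \left(5222 - \frac{10488}{9056}\right)\right) + 120 = \left(225 + \left(5222 - 10488 \cdot \frac{1}{9056}\right)\right) + 120 = \left(225 + \left(5222 - \frac{1311}{1132}\right)\right) + 120 = \left(225 + \frac{5909993}{1132}\right) + 120 = \frac{6164693}{1132} + 120 = \frac{6300533}{1132}$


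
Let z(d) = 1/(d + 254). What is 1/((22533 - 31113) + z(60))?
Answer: -314/2694119 ≈ -0.00011655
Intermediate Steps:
z(d) = 1/(254 + d)
1/((22533 - 31113) + z(60)) = 1/((22533 - 31113) + 1/(254 + 60)) = 1/(-8580 + 1/314) = 1/(-2694119/314) = -314/2694119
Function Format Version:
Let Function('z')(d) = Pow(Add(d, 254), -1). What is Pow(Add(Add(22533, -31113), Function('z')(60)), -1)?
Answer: Rational(-314, 2694119) ≈ -0.00011655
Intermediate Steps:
Function('z')(d) = Pow(Add(254, d), -1)
Pow(Add(Add(22533, -31113), Function('z')(60)), -1) = Pow(Add(Add(22533, -31113), Pow(Add(254, 60), -1)), -1) = Pow(Add(-8580, Pow(314, -1)), -1) = Pow(Add(-8580, Rational(1, 314)), -1) = Pow(Rational(-2694119, 314), -1) = Rational(-314, 2694119)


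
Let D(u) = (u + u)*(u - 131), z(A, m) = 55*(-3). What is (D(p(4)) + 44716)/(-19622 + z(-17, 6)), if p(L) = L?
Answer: -43700/19787 ≈ -2.2085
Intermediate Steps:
z(A, m) = -165
D(u) = 2*u*(-131 + u) (D(u) = (2*u)*(-131 + u) = 2*u*(-131 + u))
(D(p(4)) + 44716)/(-19622 + z(-17, 6)) = (2*4*(-131 + 4) + 44716)/(-19622 - 165) = (2*4*(-127) + 44716)/(-19787) = (-1016 + 44716)*(-1/19787) = 43700*(-1/19787) = -43700/19787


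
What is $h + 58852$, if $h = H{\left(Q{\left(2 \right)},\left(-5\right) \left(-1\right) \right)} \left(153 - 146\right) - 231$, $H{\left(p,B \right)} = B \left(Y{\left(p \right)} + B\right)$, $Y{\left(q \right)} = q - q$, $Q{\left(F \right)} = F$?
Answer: $58796$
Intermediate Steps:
$Y{\left(q \right)} = 0$
$H{\left(p,B \right)} = B^{2}$ ($H{\left(p,B \right)} = B \left(0 + B\right) = B B = B^{2}$)
$h = -56$ ($h = \left(\left(-5\right) \left(-1\right)\right)^{2} \left(153 - 146\right) - 231 = 5^{2} \cdot 7 - 231 = 25 \cdot 7 - 231 = 175 - 231 = -56$)
$h + 58852 = -56 + 58852 = 58796$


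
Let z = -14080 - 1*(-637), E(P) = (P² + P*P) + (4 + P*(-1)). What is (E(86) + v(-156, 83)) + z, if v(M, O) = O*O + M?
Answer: 8000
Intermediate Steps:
E(P) = 4 - P + 2*P² (E(P) = (P² + P²) + (4 - P) = 2*P² + (4 - P) = 4 - P + 2*P²)
v(M, O) = M + O² (v(M, O) = O² + M = M + O²)
z = -13443 (z = -14080 + 637 = -13443)
(E(86) + v(-156, 83)) + z = ((4 - 1*86 + 2*86²) + (-156 + 83²)) - 13443 = ((4 - 86 + 2*7396) + (-156 + 6889)) - 13443 = ((4 - 86 + 14792) + 6733) - 13443 = (14710 + 6733) - 13443 = 21443 - 13443 = 8000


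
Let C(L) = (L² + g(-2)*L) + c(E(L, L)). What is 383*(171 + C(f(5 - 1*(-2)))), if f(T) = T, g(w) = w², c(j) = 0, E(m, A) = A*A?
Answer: 94984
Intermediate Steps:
E(m, A) = A²
C(L) = L² + 4*L (C(L) = (L² + (-2)²*L) + 0 = (L² + 4*L) + 0 = L² + 4*L)
383*(171 + C(f(5 - 1*(-2)))) = 383*(171 + (5 - 1*(-2))*(4 + (5 - 1*(-2)))) = 383*(171 + (5 + 2)*(4 + (5 + 2))) = 383*(171 + 7*(4 + 7)) = 383*(171 + 7*11) = 383*(171 + 77) = 383*248 = 94984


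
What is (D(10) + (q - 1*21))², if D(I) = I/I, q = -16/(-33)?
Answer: 414736/1089 ≈ 380.84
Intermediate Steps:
q = 16/33 (q = -16*(-1/33) = 16/33 ≈ 0.48485)
D(I) = 1
(D(10) + (q - 1*21))² = (1 + (16/33 - 1*21))² = (1 + (16/33 - 21))² = (1 - 677/33)² = (-644/33)² = 414736/1089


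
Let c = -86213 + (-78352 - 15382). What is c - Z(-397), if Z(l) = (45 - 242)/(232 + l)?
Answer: -29691452/165 ≈ -1.7995e+5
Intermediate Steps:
c = -179947 (c = -86213 - 93734 = -179947)
Z(l) = -197/(232 + l)
c - Z(-397) = -179947 - (-197)/(232 - 397) = -179947 - (-197)/(-165) = -179947 - (-197)*(-1)/165 = -179947 - 1*197/165 = -179947 - 197/165 = -29691452/165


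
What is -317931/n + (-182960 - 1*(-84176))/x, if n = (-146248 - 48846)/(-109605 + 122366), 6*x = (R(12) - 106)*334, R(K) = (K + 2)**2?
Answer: 3384481077369/162903490 ≈ 20776.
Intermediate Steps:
R(K) = (2 + K)**2
x = 5010 (x = (((2 + 12)**2 - 106)*334)/6 = ((14**2 - 106)*334)/6 = ((196 - 106)*334)/6 = (90*334)/6 = (1/6)*30060 = 5010)
n = -195094/12761 ≈ -15.288
-317931/n + (-182960 - 1*(-84176))/x = -317931/(-195094/12761) + (-182960 - 1*(-84176))/5010 = -317931*(-12761/195094) + (-182960 + 84176)*(1/5010) = 4057117491/195094 - 98784*1/5010 = 4057117491/195094 - 16464/835 = 3384481077369/162903490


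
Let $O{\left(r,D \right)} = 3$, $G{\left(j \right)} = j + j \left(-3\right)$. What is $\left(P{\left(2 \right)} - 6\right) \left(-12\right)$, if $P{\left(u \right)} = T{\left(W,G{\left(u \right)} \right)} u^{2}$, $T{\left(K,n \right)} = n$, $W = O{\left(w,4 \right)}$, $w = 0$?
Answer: $264$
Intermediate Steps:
$G{\left(j \right)} = - 2 j$ ($G{\left(j \right)} = j - 3 j = - 2 j$)
$W = 3$
$P{\left(u \right)} = - 2 u^{3}$ ($P{\left(u \right)} = - 2 u u^{2} = - 2 u^{3}$)
$\left(P{\left(2 \right)} - 6\right) \left(-12\right) = \left(- 2 \cdot 2^{3} - 6\right) \left(-12\right) = \left(\left(-2\right) 8 - 6\right) \left(-12\right) = \left(-16 - 6\right) \left(-12\right) = \left(-22\right) \left(-12\right) = 264$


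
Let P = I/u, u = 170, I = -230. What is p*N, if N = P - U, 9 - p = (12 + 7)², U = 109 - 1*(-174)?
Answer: 1701568/17 ≈ 1.0009e+5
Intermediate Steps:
U = 283 (U = 109 + 174 = 283)
p = -352 (p = 9 - (12 + 7)² = 9 - 1*19² = 9 - 1*361 = 9 - 361 = -352)
P = -23/17 (P = -230/170 = -230*1/170 = -23/17 ≈ -1.3529)
N = -4834/17 (N = -23/17 - 1*283 = -23/17 - 283 = -4834/17 ≈ -284.35)
p*N = -352*(-4834/17) = 1701568/17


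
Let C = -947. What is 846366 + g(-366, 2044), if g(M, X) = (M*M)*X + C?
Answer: 274651483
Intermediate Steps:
g(M, X) = -947 + X*M² (g(M, X) = (M*M)*X - 947 = M²*X - 947 = X*M² - 947 = -947 + X*M²)
846366 + g(-366, 2044) = 846366 + (-947 + 2044*(-366)²) = 846366 + (-947 + 2044*133956) = 846366 + (-947 + 273806064) = 846366 + 273805117 = 274651483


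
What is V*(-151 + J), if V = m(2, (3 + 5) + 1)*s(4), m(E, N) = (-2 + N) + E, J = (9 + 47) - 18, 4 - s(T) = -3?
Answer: -7119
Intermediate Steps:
s(T) = 7 (s(T) = 4 - 1*(-3) = 4 + 3 = 7)
J = 38 (J = 56 - 18 = 38)
m(E, N) = -2 + E + N
V = 63 (V = (-2 + 2 + ((3 + 5) + 1))*7 = (-2 + 2 + (8 + 1))*7 = (-2 + 2 + 9)*7 = 9*7 = 63)
V*(-151 + J) = 63*(-151 + 38) = 63*(-113) = -7119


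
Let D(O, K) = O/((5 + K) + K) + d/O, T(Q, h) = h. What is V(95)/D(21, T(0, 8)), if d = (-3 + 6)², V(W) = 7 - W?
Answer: -308/5 ≈ -61.600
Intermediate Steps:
d = 9 (d = 3² = 9)
D(O, K) = 9/O + O/(5 + 2*K) (D(O, K) = O/((5 + K) + K) + 9/O = O/(5 + 2*K) + 9/O = 9/O + O/(5 + 2*K))
V(95)/D(21, T(0, 8)) = (7 - 1*95)/(((45 + 21² + 18*8)/(21*(5 + 2*8)))) = (7 - 95)/(((45 + 441 + 144)/(21*(5 + 16)))) = -88/((1/21)*630/21) = -88/((1/21)*(1/21)*630) = -88/10/7 = -88*7/10 = -308/5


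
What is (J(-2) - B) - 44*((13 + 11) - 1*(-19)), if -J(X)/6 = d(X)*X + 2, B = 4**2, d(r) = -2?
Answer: -1944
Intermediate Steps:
B = 16
J(X) = -12 + 12*X (J(X) = -6*(-2*X + 2) = -6*(2 - 2*X) = -12 + 12*X)
(J(-2) - B) - 44*((13 + 11) - 1*(-19)) = ((-12 + 12*(-2)) - 1*16) - 44*((13 + 11) - 1*(-19)) = ((-12 - 24) - 16) - 44*(24 + 19) = (-36 - 16) - 44*43 = -52 - 1892 = -1944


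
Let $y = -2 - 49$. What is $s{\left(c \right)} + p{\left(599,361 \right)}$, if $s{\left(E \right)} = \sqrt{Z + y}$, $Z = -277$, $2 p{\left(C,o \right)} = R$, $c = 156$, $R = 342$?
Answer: $171 + 2 i \sqrt{82} \approx 171.0 + 18.111 i$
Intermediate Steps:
$p{\left(C,o \right)} = 171$ ($p{\left(C,o \right)} = \frac{1}{2} \cdot 342 = 171$)
$y = -51$ ($y = -2 - 49 = -51$)
$s{\left(E \right)} = 2 i \sqrt{82}$ ($s{\left(E \right)} = \sqrt{-277 - 51} = \sqrt{-328} = 2 i \sqrt{82}$)
$s{\left(c \right)} + p{\left(599,361 \right)} = 2 i \sqrt{82} + 171 = 171 + 2 i \sqrt{82}$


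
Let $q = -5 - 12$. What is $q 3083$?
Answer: $-52411$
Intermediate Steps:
$q = -17$ ($q = -5 - 12 = -17$)
$q 3083 = \left(-17\right) 3083 = -52411$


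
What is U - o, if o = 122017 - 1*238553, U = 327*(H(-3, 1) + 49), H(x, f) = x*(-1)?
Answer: 133540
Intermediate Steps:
H(x, f) = -x
U = 17004 (U = 327*(-1*(-3) + 49) = 327*(3 + 49) = 327*52 = 17004)
o = -116536 (o = 122017 - 238553 = -116536)
U - o = 17004 - 1*(-116536) = 17004 + 116536 = 133540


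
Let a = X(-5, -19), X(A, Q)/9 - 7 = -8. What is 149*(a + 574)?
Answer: 84185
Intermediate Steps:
X(A, Q) = -9 (X(A, Q) = 63 + 9*(-8) = 63 - 72 = -9)
a = -9
149*(a + 574) = 149*(-9 + 574) = 149*565 = 84185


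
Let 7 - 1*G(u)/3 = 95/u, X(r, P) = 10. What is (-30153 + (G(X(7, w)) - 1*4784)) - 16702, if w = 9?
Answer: -103293/2 ≈ -51647.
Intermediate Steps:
G(u) = 21 - 285/u
(-30153 + (G(X(7, w)) - 1*4784)) - 16702 = (-30153 + ((21 - 285/10) - 1*4784)) - 16702 = (-30153 + ((21 - 285*⅒) - 4784)) - 16702 = (-30153 + ((21 - 57/2) - 4784)) - 16702 = (-30153 + (-15/2 - 4784)) - 16702 = (-30153 - 9583/2) - 16702 = -69889/2 - 16702 = -103293/2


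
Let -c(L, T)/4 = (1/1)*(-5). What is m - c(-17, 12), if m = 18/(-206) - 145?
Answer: -17004/103 ≈ -165.09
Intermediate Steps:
c(L, T) = 20 (c(L, T) = -4*1/1*(-5) = -4*1*1*(-5) = -4*(-5) = 20)
m = -14944/103 (m = 18*(-1/206) - 145 = -9/103 - 145 = -14944/103 ≈ -145.09)
m - c(-17, 12) = -14944/103 - 1*20 = -14944/103 - 20 = -17004/103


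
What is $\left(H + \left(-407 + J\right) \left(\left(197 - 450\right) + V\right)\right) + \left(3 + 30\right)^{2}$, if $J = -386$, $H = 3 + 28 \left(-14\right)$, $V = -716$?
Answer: $769117$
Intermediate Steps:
$H = -389$ ($H = 3 - 392 = -389$)
$\left(H + \left(-407 + J\right) \left(\left(197 - 450\right) + V\right)\right) + \left(3 + 30\right)^{2} = \left(-389 + \left(-407 - 386\right) \left(\left(197 - 450\right) - 716\right)\right) + \left(3 + 30\right)^{2} = \left(-389 - 793 \left(-253 - 716\right)\right) + 33^{2} = \left(-389 - -768417\right) + 1089 = \left(-389 + 768417\right) + 1089 = 768028 + 1089 = 769117$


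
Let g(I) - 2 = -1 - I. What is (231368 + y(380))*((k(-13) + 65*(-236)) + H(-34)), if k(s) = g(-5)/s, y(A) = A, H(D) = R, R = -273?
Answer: -47039050300/13 ≈ -3.6184e+9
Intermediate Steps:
g(I) = 1 - I (g(I) = 2 + (-1 - I) = 1 - I)
H(D) = -273
k(s) = 6/s (k(s) = (1 - 1*(-5))/s = (1 + 5)/s = 6/s)
(231368 + y(380))*((k(-13) + 65*(-236)) + H(-34)) = (231368 + 380)*((6/(-13) + 65*(-236)) - 273) = 231748*((6*(-1/13) - 15340) - 273) = 231748*((-6/13 - 15340) - 273) = 231748*(-199426/13 - 273) = 231748*(-202975/13) = -47039050300/13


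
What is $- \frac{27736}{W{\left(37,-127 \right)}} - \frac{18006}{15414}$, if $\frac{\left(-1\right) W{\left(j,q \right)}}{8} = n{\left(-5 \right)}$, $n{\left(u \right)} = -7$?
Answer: $- \frac{1275390}{2569} \approx -496.45$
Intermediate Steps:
$W{\left(j,q \right)} = 56$ ($W{\left(j,q \right)} = \left(-8\right) \left(-7\right) = 56$)
$- \frac{27736}{W{\left(37,-127 \right)}} - \frac{18006}{15414} = - \frac{27736}{56} - \frac{18006}{15414} = \left(-27736\right) \frac{1}{56} - \frac{3001}{2569} = - \frac{3467}{7} - \frac{3001}{2569} = - \frac{1275390}{2569}$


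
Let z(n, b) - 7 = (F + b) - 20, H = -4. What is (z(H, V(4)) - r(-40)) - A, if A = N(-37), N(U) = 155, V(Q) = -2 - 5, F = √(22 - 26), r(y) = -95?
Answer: -80 + 2*I ≈ -80.0 + 2.0*I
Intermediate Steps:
F = 2*I (F = √(-4) = 2*I ≈ 2.0*I)
V(Q) = -7
z(n, b) = -13 + b + 2*I (z(n, b) = 7 + ((2*I + b) - 20) = 7 + ((b + 2*I) - 20) = 7 + (-20 + b + 2*I) = -13 + b + 2*I)
A = 155
(z(H, V(4)) - r(-40)) - A = ((-13 - 7 + 2*I) - 1*(-95)) - 1*155 = ((-20 + 2*I) + 95) - 155 = (75 + 2*I) - 155 = -80 + 2*I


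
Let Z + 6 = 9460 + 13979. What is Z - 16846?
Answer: 6587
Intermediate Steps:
Z = 23433 (Z = -6 + (9460 + 13979) = -6 + 23439 = 23433)
Z - 16846 = 23433 - 16846 = 6587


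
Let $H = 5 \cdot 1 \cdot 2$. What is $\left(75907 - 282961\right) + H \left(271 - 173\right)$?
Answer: $-206074$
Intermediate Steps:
$H = 10$ ($H = 5 \cdot 2 = 10$)
$\left(75907 - 282961\right) + H \left(271 - 173\right) = \left(75907 - 282961\right) + 10 \left(271 - 173\right) = -207054 + 10 \cdot 98 = -207054 + 980 = -206074$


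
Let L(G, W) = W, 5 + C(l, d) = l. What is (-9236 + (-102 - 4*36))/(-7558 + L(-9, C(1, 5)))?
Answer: 4741/3781 ≈ 1.2539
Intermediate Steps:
C(l, d) = -5 + l
(-9236 + (-102 - 4*36))/(-7558 + L(-9, C(1, 5))) = (-9236 + (-102 - 4*36))/(-7558 + (-5 + 1)) = (-9236 + (-102 - 144))/(-7558 - 4) = (-9236 - 246)/(-7562) = -9482*(-1/7562) = 4741/3781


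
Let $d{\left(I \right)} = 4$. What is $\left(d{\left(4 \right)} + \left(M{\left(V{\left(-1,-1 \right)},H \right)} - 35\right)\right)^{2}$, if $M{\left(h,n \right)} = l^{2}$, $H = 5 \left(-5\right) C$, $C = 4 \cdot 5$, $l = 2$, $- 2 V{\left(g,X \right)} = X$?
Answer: $729$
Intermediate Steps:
$V{\left(g,X \right)} = - \frac{X}{2}$
$C = 20$
$H = -500$ ($H = 5 \left(-5\right) 20 = \left(-25\right) 20 = -500$)
$M{\left(h,n \right)} = 4$ ($M{\left(h,n \right)} = 2^{2} = 4$)
$\left(d{\left(4 \right)} + \left(M{\left(V{\left(-1,-1 \right)},H \right)} - 35\right)\right)^{2} = \left(4 + \left(4 - 35\right)\right)^{2} = \left(4 - 31\right)^{2} = \left(-27\right)^{2} = 729$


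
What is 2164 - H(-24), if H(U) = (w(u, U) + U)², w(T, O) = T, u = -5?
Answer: 1323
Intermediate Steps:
H(U) = (-5 + U)²
2164 - H(-24) = 2164 - (-5 - 24)² = 2164 - 1*(-29)² = 2164 - 1*841 = 2164 - 841 = 1323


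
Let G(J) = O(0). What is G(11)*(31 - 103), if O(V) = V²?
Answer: 0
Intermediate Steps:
G(J) = 0 (G(J) = 0² = 0)
G(11)*(31 - 103) = 0*(31 - 103) = 0*(-72) = 0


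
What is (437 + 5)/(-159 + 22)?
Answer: -442/137 ≈ -3.2263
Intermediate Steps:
(437 + 5)/(-159 + 22) = 442/(-137) = 442*(-1/137) = -442/137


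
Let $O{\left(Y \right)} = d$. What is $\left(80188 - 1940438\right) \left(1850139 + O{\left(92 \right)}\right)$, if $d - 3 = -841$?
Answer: $-3440162185250$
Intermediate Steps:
$d = -838$ ($d = 3 - 841 = -838$)
$O{\left(Y \right)} = -838$
$\left(80188 - 1940438\right) \left(1850139 + O{\left(92 \right)}\right) = \left(80188 - 1940438\right) \left(1850139 - 838\right) = \left(-1860250\right) 1849301 = -3440162185250$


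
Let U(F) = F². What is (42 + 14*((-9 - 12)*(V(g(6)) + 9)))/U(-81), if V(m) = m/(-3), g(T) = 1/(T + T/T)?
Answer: -2590/6561 ≈ -0.39476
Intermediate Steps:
g(T) = 1/(1 + T) (g(T) = 1/(T + 1) = 1/(1 + T))
V(m) = -m/3 (V(m) = m*(-⅓) = -m/3)
(42 + 14*((-9 - 12)*(V(g(6)) + 9)))/U(-81) = (42 + 14*((-9 - 12)*(-1/(3*(1 + 6)) + 9)))/((-81)²) = (42 + 14*(-21*(-⅓/7 + 9)))/6561 = (42 + 14*(-21*(-⅓*⅐ + 9)))*(1/6561) = (42 + 14*(-21*(-1/21 + 9)))*(1/6561) = (42 + 14*(-21*188/21))*(1/6561) = (42 + 14*(-188))*(1/6561) = (42 - 2632)*(1/6561) = -2590*1/6561 = -2590/6561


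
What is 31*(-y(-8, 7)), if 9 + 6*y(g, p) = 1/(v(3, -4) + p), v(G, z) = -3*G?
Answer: 589/12 ≈ 49.083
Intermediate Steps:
y(g, p) = -3/2 + 1/(6*(-9 + p)) (y(g, p) = -3/2 + 1/(6*(-3*3 + p)) = -3/2 + 1/(6*(-9 + p)))
31*(-y(-8, 7)) = 31*(-(82 - 9*7)/(6*(-9 + 7))) = 31*(-(82 - 63)/(6*(-2))) = 31*(-(-1)*19/(6*2)) = 31*(-1*(-19/12)) = 31*(19/12) = 589/12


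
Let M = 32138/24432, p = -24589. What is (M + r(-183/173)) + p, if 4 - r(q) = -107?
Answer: -299007179/12216 ≈ -24477.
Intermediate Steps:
r(q) = 111 (r(q) = 4 - 1*(-107) = 4 + 107 = 111)
M = 16069/12216 (M = 32138*(1/24432) = 16069/12216 ≈ 1.3154)
(M + r(-183/173)) + p = (16069/12216 + 111) - 24589 = 1372045/12216 - 24589 = -299007179/12216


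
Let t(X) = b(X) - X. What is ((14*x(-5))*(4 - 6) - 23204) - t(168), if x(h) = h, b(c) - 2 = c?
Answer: -23066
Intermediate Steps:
b(c) = 2 + c
t(X) = 2 (t(X) = (2 + X) - X = 2)
((14*x(-5))*(4 - 6) - 23204) - t(168) = ((14*(-5))*(4 - 6) - 23204) - 1*2 = (-70*(-2) - 23204) - 2 = (140 - 23204) - 2 = -23064 - 2 = -23066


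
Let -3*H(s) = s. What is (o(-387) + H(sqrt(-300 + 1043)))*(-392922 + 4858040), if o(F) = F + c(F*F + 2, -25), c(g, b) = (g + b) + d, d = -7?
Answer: 666874303536 - 4465118*sqrt(743)/3 ≈ 6.6683e+11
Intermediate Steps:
H(s) = -s/3
c(g, b) = -7 + b + g (c(g, b) = (g + b) - 7 = (b + g) - 7 = -7 + b + g)
o(F) = -30 + F + F**2 (o(F) = F + (-7 - 25 + (F*F + 2)) = F + (-7 - 25 + (F**2 + 2)) = F + (-7 - 25 + (2 + F**2)) = F + (-30 + F**2) = -30 + F + F**2)
(o(-387) + H(sqrt(-300 + 1043)))*(-392922 + 4858040) = ((-30 - 387 + (-387)**2) - sqrt(-300 + 1043)/3)*(-392922 + 4858040) = ((-30 - 387 + 149769) - sqrt(743)/3)*4465118 = (149352 - sqrt(743)/3)*4465118 = 666874303536 - 4465118*sqrt(743)/3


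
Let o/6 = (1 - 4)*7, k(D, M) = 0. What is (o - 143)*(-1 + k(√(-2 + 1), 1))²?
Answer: -269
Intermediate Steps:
o = -126 (o = 6*((1 - 4)*7) = 6*(-3*7) = 6*(-21) = -126)
(o - 143)*(-1 + k(√(-2 + 1), 1))² = (-126 - 143)*(-1 + 0)² = -269*(-1)² = -269*1 = -269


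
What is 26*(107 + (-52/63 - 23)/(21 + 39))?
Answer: 5238467/1890 ≈ 2771.7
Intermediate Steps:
26*(107 + (-52/63 - 23)/(21 + 39)) = 26*(107 + (-52*1/63 - 23)/60) = 26*(107 + (-52/63 - 23)*(1/60)) = 26*(107 - 1501/63*1/60) = 26*(107 - 1501/3780) = 26*(402959/3780) = 5238467/1890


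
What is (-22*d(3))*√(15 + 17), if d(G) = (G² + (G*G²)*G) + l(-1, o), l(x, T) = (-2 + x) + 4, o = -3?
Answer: -8008*√2 ≈ -11325.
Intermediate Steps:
l(x, T) = 2 + x
d(G) = 1 + G² + G⁴ (d(G) = (G² + (G*G²)*G) + (2 - 1) = (G² + G³*G) + 1 = (G² + G⁴) + 1 = 1 + G² + G⁴)
(-22*d(3))*√(15 + 17) = (-22*(1 + 3² + 3⁴))*√(15 + 17) = (-22*(1 + 9 + 81))*√32 = (-22*91)*(4*√2) = -8008*√2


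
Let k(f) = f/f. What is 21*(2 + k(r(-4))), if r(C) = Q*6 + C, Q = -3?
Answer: 63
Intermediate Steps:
r(C) = -18 + C (r(C) = -3*6 + C = -18 + C)
k(f) = 1
21*(2 + k(r(-4))) = 21*(2 + 1) = 21*3 = 63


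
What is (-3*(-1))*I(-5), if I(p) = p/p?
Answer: 3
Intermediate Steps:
I(p) = 1
(-3*(-1))*I(-5) = -3*(-1)*1 = 3*1 = 3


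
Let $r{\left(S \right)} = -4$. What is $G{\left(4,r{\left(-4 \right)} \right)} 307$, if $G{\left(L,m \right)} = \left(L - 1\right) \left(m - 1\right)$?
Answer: $-4605$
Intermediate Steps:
$G{\left(L,m \right)} = \left(-1 + L\right) \left(-1 + m\right)$
$G{\left(4,r{\left(-4 \right)} \right)} 307 = \left(1 - 4 - -4 + 4 \left(-4\right)\right) 307 = \left(1 - 4 + 4 - 16\right) 307 = \left(-15\right) 307 = -4605$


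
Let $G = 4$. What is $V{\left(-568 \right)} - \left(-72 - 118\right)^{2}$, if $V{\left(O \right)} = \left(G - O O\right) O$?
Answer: $183212060$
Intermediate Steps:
$V{\left(O \right)} = O \left(4 - O^{2}\right)$ ($V{\left(O \right)} = \left(4 - O O\right) O = \left(4 - O^{2}\right) O = O \left(4 - O^{2}\right)$)
$V{\left(-568 \right)} - \left(-72 - 118\right)^{2} = - 568 \left(4 - \left(-568\right)^{2}\right) - \left(-72 - 118\right)^{2} = - 568 \left(4 - 322624\right) - \left(-190\right)^{2} = - 568 \left(4 - 322624\right) - 36100 = \left(-568\right) \left(-322620\right) - 36100 = 183248160 - 36100 = 183212060$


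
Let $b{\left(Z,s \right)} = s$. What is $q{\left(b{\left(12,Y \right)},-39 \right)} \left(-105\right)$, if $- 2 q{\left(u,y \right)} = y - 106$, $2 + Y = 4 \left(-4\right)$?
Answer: $- \frac{15225}{2} \approx -7612.5$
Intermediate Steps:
$Y = -18$ ($Y = -2 + 4 \left(-4\right) = -2 - 16 = -18$)
$q{\left(u,y \right)} = 53 - \frac{y}{2}$ ($q{\left(u,y \right)} = - \frac{y - 106}{2} = - \frac{-106 + y}{2} = 53 - \frac{y}{2}$)
$q{\left(b{\left(12,Y \right)},-39 \right)} \left(-105\right) = \left(53 - - \frac{39}{2}\right) \left(-105\right) = \left(53 + \frac{39}{2}\right) \left(-105\right) = \frac{145}{2} \left(-105\right) = - \frac{15225}{2}$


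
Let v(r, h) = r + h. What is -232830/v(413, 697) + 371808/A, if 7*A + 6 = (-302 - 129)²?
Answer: -1345346283/6872935 ≈ -195.75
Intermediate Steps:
A = 185755/7 (A = -6/7 + (-302 - 129)²/7 = -6/7 + (⅐)*(-431)² = -6/7 + (⅐)*185761 = -6/7 + 185761/7 = 185755/7 ≈ 26536.)
v(r, h) = h + r
-232830/v(413, 697) + 371808/A = -232830/(697 + 413) + 371808/(185755/7) = -232830/1110 + 371808*(7/185755) = -232830*1/1110 + 2602656/185755 = -7761/37 + 2602656/185755 = -1345346283/6872935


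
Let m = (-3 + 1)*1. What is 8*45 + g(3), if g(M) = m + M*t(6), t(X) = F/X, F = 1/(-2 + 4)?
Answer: 1433/4 ≈ 358.25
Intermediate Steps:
F = 1/2 ≈ 0.50000
t(X) = 1/(2*X)
m = -2 (m = -2*1 = -2)
g(M) = -2 + M/12 (g(M) = -2 + M*((1/2)/6) = -2 + M*((1/2)*(1/6)) = -2 + M*(1/12) = -2 + M/12)
8*45 + g(3) = 8*45 + (-2 + (1/12)*3) = 360 + (-2 + 1/4) = 360 - 7/4 = 1433/4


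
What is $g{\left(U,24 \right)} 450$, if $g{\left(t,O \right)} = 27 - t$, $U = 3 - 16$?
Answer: $18000$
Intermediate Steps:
$U = -13$ ($U = 3 - 16 = -13$)
$g{\left(U,24 \right)} 450 = \left(27 - -13\right) 450 = \left(27 + 13\right) 450 = 40 \cdot 450 = 18000$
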